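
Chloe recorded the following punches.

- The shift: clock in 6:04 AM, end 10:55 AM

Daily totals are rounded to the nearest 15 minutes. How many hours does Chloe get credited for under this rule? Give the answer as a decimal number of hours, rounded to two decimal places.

The shift: 6:04 AM–10:55 AM = 4 h 51 min → rounds to 4 h 45 min

4.75 hours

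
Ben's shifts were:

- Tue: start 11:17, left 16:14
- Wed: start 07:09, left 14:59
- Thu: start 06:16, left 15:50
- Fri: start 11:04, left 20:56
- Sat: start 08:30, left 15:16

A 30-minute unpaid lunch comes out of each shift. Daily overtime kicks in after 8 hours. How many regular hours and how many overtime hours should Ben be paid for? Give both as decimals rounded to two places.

Tue: 11:17–16:14 = 4 h 57 min; less 30 min break → 4 h 27 min
Wed: 07:09–14:59 = 7 h 50 min; less 30 min break → 7 h 20 min
Thu: 06:16–15:50 = 9 h 34 min; less 30 min break → 9 h 4 min
Fri: 11:04–20:56 = 9 h 52 min; less 30 min break → 9 h 22 min
Sat: 08:30–15:16 = 6 h 46 min; less 30 min break → 6 h 16 min
Tue reg 4 h 27 min / OT 0 h 0 min; Wed reg 7 h 20 min / OT 0 h 0 min; Thu reg 8 h 0 min / OT 1 h 4 min; Fri reg 8 h 0 min / OT 1 h 22 min; Sat reg 6 h 16 min / OT 0 h 0 min.
Totals: regular 34 h 3 min, overtime 2 h 26 min.

Regular 34.05 hours, overtime 2.43 hours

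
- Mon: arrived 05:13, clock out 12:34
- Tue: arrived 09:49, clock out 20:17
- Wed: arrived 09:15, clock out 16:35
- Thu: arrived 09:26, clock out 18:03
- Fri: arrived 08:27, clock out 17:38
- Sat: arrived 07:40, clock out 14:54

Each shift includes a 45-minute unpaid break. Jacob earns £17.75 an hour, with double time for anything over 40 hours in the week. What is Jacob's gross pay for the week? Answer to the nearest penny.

£911.76

Mon: 05:13–12:34 = 7 h 21 min; less 45 min break → 6 h 36 min
Tue: 09:49–20:17 = 10 h 28 min; less 45 min break → 9 h 43 min
Wed: 09:15–16:35 = 7 h 20 min; less 45 min break → 6 h 35 min
Thu: 09:26–18:03 = 8 h 37 min; less 45 min break → 7 h 52 min
Fri: 08:27–17:38 = 9 h 11 min; less 45 min break → 8 h 26 min
Sat: 07:40–14:54 = 7 h 14 min; less 45 min break → 6 h 29 min
Total worked: 45 h 41 min = 2741 min.
Regular 40 h 0 min = 2400 min at £17.75/h; overtime 5 h 41 min = 341 min at £35.50/h.
Pay = (2400 × £17.75 + 341 × £35.50) ÷ 60 = £911.76.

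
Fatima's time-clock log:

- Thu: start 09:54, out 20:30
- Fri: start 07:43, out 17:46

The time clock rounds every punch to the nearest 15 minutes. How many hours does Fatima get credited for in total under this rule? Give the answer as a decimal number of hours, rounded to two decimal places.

Thu: in 09:54→10:00, out 20:30→20:30; 10 h 30 min
Fri: in 07:43→07:45, out 17:46→17:45; 10 h 0 min
Total credited: 20 h 30 min.

20.50 hours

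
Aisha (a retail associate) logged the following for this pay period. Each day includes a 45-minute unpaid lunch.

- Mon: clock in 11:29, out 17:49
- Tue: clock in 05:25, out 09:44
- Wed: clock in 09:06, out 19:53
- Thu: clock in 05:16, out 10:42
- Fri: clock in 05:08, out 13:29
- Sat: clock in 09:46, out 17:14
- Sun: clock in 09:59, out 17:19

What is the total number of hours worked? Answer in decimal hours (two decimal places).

44.77 hours

Mon: 11:29–17:49 = 6 h 20 min; less 45 min break → 5 h 35 min
Tue: 05:25–09:44 = 4 h 19 min; less 45 min break → 3 h 34 min
Wed: 09:06–19:53 = 10 h 47 min; less 45 min break → 10 h 2 min
Thu: 05:16–10:42 = 5 h 26 min; less 45 min break → 4 h 41 min
Fri: 05:08–13:29 = 8 h 21 min; less 45 min break → 7 h 36 min
Sat: 09:46–17:14 = 7 h 28 min; less 45 min break → 6 h 43 min
Sun: 09:59–17:19 = 7 h 20 min; less 45 min break → 6 h 35 min
Total: 5 h 35 min + 3 h 34 min + 10 h 2 min + 4 h 41 min + 7 h 36 min + 6 h 43 min + 6 h 35 min = 44 h 46 min.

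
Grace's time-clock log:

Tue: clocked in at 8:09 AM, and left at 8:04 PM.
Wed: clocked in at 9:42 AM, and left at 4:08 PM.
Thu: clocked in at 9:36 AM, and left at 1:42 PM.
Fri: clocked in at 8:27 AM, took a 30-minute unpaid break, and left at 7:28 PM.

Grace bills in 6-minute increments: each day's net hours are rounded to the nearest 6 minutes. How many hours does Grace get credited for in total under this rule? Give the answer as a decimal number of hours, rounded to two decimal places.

Tue: 8:09 AM–8:04 PM = 11 h 55 min → rounds to 11 h 54 min
Wed: 9:42 AM–4:08 PM = 6 h 26 min → rounds to 6 h 24 min
Thu: 9:36 AM–1:42 PM = 4 h 6 min → rounds to 4 h 6 min
Fri: 8:27 AM–7:28 PM = 11 h 1 min − 30 min = 10 h 31 min → rounds to 10 h 30 min
Total credited: 32 h 54 min.

32.90 hours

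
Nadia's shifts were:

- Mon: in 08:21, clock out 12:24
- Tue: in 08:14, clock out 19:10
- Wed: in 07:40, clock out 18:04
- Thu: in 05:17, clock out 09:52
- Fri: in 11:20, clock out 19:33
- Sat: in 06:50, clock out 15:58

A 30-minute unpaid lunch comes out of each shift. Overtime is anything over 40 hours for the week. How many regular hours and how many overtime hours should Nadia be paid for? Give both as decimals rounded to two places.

Regular 40.00 hours, overtime 4.32 hours

Mon: 08:21–12:24 = 4 h 3 min; less 30 min break → 3 h 33 min
Tue: 08:14–19:10 = 10 h 56 min; less 30 min break → 10 h 26 min
Wed: 07:40–18:04 = 10 h 24 min; less 30 min break → 9 h 54 min
Thu: 05:17–09:52 = 4 h 35 min; less 30 min break → 4 h 5 min
Fri: 11:20–19:33 = 8 h 13 min; less 30 min break → 7 h 43 min
Sat: 06:50–15:58 = 9 h 8 min; less 30 min break → 8 h 38 min
Total worked: 44 h 19 min = 44.32 h.
Threshold 40 h → overtime 4 h 19 min, regular 40 h 0 min.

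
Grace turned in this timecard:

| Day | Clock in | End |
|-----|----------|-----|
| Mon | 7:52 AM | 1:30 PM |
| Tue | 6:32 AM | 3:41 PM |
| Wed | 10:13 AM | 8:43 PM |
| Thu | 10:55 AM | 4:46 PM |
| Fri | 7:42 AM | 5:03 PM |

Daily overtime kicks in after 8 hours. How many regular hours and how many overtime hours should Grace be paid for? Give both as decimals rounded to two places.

Regular 35.48 hours, overtime 5.00 hours

Mon: 7:52 AM–1:30 PM = 5 h 38 min
Tue: 6:32 AM–3:41 PM = 9 h 9 min
Wed: 10:13 AM–8:43 PM = 10 h 30 min
Thu: 10:55 AM–4:46 PM = 5 h 51 min
Fri: 7:42 AM–5:03 PM = 9 h 21 min
Mon reg 5 h 38 min / OT 0 h 0 min; Tue reg 8 h 0 min / OT 1 h 9 min; Wed reg 8 h 0 min / OT 2 h 30 min; Thu reg 5 h 51 min / OT 0 h 0 min; Fri reg 8 h 0 min / OT 1 h 21 min.
Totals: regular 35 h 29 min, overtime 5 h 0 min.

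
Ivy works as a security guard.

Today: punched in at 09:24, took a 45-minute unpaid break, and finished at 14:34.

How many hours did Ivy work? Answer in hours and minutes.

Today: 09:24–14:34 = 5 h 10 min; less 45 min break → 4 h 25 min

4 h 25 min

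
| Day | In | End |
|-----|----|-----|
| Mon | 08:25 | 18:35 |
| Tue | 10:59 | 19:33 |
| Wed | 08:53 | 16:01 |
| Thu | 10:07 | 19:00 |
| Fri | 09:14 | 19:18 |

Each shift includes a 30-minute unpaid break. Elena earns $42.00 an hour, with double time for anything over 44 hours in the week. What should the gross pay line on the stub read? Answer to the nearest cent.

Mon: 08:25–18:35 = 10 h 10 min; less 30 min break → 9 h 40 min
Tue: 10:59–19:33 = 8 h 34 min; less 30 min break → 8 h 4 min
Wed: 08:53–16:01 = 7 h 8 min; less 30 min break → 6 h 38 min
Thu: 10:07–19:00 = 8 h 53 min; less 30 min break → 8 h 23 min
Fri: 09:14–19:18 = 10 h 4 min; less 30 min break → 9 h 34 min
Total worked: 42 h 19 min = 2539 min.
Regular 42 h 19 min = 2539 min at $42.00/h; overtime 0 h 0 min = 0 min at $84.00/h.
Pay = (2539 × $42.00 + 0 × $84.00) ÷ 60 = $1777.30.

$1777.30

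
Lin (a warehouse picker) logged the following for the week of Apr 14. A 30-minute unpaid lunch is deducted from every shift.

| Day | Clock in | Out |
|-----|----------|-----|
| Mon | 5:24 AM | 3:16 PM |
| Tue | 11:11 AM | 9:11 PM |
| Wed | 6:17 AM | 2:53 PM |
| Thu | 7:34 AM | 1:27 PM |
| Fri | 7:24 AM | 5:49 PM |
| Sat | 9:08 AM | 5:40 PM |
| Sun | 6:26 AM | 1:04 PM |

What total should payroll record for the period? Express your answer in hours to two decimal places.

56.43 hours

Mon: 5:24 AM–3:16 PM = 9 h 52 min; less 30 min break → 9 h 22 min
Tue: 11:11 AM–9:11 PM = 10 h 0 min; less 30 min break → 9 h 30 min
Wed: 6:17 AM–2:53 PM = 8 h 36 min; less 30 min break → 8 h 6 min
Thu: 7:34 AM–1:27 PM = 5 h 53 min; less 30 min break → 5 h 23 min
Fri: 7:24 AM–5:49 PM = 10 h 25 min; less 30 min break → 9 h 55 min
Sat: 9:08 AM–5:40 PM = 8 h 32 min; less 30 min break → 8 h 2 min
Sun: 6:26 AM–1:04 PM = 6 h 38 min; less 30 min break → 6 h 8 min
Total: 9 h 22 min + 9 h 30 min + 8 h 6 min + 5 h 23 min + 9 h 55 min + 8 h 2 min + 6 h 8 min = 56 h 26 min.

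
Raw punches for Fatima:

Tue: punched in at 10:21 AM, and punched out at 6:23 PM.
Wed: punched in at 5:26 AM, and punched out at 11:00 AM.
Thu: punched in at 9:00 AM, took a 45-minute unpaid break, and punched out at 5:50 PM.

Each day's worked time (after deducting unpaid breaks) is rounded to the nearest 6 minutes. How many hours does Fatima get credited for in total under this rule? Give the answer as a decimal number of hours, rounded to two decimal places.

Tue: 10:21 AM–6:23 PM = 8 h 2 min → rounds to 8 h 0 min
Wed: 5:26 AM–11:00 AM = 5 h 34 min → rounds to 5 h 36 min
Thu: 9:00 AM–5:50 PM = 8 h 50 min − 45 min = 8 h 5 min → rounds to 8 h 6 min
Total credited: 21 h 42 min.

21.70 hours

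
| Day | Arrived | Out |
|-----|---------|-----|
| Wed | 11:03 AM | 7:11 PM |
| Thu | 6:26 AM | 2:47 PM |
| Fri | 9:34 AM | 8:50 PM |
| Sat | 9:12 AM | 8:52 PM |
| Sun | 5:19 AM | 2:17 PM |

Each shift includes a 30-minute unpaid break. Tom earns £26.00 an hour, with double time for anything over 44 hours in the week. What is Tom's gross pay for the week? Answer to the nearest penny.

Wed: 11:03 AM–7:11 PM = 8 h 8 min; less 30 min break → 7 h 38 min
Thu: 6:26 AM–2:47 PM = 8 h 21 min; less 30 min break → 7 h 51 min
Fri: 9:34 AM–8:50 PM = 11 h 16 min; less 30 min break → 10 h 46 min
Sat: 9:12 AM–8:52 PM = 11 h 40 min; less 30 min break → 11 h 10 min
Sun: 5:19 AM–2:17 PM = 8 h 58 min; less 30 min break → 8 h 28 min
Total worked: 45 h 53 min = 2753 min.
Regular 44 h 0 min = 2640 min at £26.00/h; overtime 1 h 53 min = 113 min at £52.00/h.
Pay = (2640 × £26.00 + 113 × £52.00) ÷ 60 = £1241.93.

£1241.93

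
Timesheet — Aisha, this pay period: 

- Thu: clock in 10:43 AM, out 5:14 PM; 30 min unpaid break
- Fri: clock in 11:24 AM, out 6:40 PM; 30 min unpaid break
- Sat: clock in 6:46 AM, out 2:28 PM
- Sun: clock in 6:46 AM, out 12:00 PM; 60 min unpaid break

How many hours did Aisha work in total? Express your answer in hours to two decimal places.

Thu: 10:43 AM–5:14 PM = 6 h 31 min; less 30 min break → 6 h 1 min
Fri: 11:24 AM–6:40 PM = 7 h 16 min; less 30 min break → 6 h 46 min
Sat: 6:46 AM–2:28 PM = 7 h 42 min
Sun: 6:46 AM–12:00 PM = 5 h 14 min; less 60 min break → 4 h 14 min
Total: 6 h 1 min + 6 h 46 min + 7 h 42 min + 4 h 14 min = 24 h 43 min.

24.72 hours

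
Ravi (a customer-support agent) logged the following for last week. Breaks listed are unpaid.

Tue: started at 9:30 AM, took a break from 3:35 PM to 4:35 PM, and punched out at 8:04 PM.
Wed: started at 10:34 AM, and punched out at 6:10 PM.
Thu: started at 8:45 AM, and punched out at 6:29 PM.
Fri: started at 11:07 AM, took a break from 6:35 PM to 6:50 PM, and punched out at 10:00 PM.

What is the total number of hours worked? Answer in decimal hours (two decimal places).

37.53 hours

Tue: 9:30 AM–8:04 PM = 10 h 34 min; less 60 min break → 9 h 34 min
Wed: 10:34 AM–6:10 PM = 7 h 36 min
Thu: 8:45 AM–6:29 PM = 9 h 44 min
Fri: 11:07 AM–10:00 PM = 10 h 53 min; less 15 min break → 10 h 38 min
Total: 9 h 34 min + 7 h 36 min + 9 h 44 min + 10 h 38 min = 37 h 32 min.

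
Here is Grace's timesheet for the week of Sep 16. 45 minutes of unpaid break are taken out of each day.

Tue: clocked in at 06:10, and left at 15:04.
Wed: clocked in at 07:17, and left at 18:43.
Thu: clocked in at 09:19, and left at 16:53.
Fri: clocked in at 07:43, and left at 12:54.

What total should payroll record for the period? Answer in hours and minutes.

30 h 5 min

Tue: 06:10–15:04 = 8 h 54 min; less 45 min break → 8 h 9 min
Wed: 07:17–18:43 = 11 h 26 min; less 45 min break → 10 h 41 min
Thu: 09:19–16:53 = 7 h 34 min; less 45 min break → 6 h 49 min
Fri: 07:43–12:54 = 5 h 11 min; less 45 min break → 4 h 26 min
Total: 8 h 9 min + 10 h 41 min + 6 h 49 min + 4 h 26 min = 30 h 5 min.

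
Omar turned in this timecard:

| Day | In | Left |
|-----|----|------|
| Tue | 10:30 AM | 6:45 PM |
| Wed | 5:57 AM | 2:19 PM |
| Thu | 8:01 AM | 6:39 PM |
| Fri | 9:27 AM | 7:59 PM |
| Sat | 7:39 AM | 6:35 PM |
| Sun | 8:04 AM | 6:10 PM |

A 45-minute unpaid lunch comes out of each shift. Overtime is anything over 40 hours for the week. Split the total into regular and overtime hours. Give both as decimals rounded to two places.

Tue: 10:30 AM–6:45 PM = 8 h 15 min; less 45 min break → 7 h 30 min
Wed: 5:57 AM–2:19 PM = 8 h 22 min; less 45 min break → 7 h 37 min
Thu: 8:01 AM–6:39 PM = 10 h 38 min; less 45 min break → 9 h 53 min
Fri: 9:27 AM–7:59 PM = 10 h 32 min; less 45 min break → 9 h 47 min
Sat: 7:39 AM–6:35 PM = 10 h 56 min; less 45 min break → 10 h 11 min
Sun: 8:04 AM–6:10 PM = 10 h 6 min; less 45 min break → 9 h 21 min
Total worked: 54 h 19 min = 54.32 h.
Threshold 40 h → overtime 14 h 19 min, regular 40 h 0 min.

Regular 40.00 hours, overtime 14.32 hours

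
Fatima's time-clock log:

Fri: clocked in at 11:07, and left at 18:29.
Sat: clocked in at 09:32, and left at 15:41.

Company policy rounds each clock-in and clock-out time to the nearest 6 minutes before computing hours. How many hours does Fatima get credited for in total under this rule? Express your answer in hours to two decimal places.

Fri: in 11:07→11:06, out 18:29→18:30; 7 h 24 min
Sat: in 09:32→09:30, out 15:41→15:42; 6 h 12 min
Total credited: 13 h 36 min.

13.60 hours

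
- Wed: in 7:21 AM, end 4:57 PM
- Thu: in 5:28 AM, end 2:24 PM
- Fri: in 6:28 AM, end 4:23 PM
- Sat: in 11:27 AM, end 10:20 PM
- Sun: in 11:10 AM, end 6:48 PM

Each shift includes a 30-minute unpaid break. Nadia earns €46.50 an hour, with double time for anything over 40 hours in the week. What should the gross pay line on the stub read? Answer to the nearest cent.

€2275.40

Wed: 7:21 AM–4:57 PM = 9 h 36 min; less 30 min break → 9 h 6 min
Thu: 5:28 AM–2:24 PM = 8 h 56 min; less 30 min break → 8 h 26 min
Fri: 6:28 AM–4:23 PM = 9 h 55 min; less 30 min break → 9 h 25 min
Sat: 11:27 AM–10:20 PM = 10 h 53 min; less 30 min break → 10 h 23 min
Sun: 11:10 AM–6:48 PM = 7 h 38 min; less 30 min break → 7 h 8 min
Total worked: 44 h 28 min = 2668 min.
Regular 40 h 0 min = 2400 min at €46.50/h; overtime 4 h 28 min = 268 min at €93.00/h.
Pay = (2400 × €46.50 + 268 × €93.00) ÷ 60 = €2275.40.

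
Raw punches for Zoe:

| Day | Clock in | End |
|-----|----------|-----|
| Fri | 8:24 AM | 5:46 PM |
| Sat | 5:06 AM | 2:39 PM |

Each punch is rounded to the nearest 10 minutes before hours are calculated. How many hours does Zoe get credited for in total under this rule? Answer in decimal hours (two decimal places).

Fri: in 8:24 AM→8:20 AM, out 5:46 PM→5:50 PM; 9 h 30 min
Sat: in 5:06 AM→5:10 AM, out 2:39 PM→2:40 PM; 9 h 30 min
Total credited: 19 h 0 min.

19.00 hours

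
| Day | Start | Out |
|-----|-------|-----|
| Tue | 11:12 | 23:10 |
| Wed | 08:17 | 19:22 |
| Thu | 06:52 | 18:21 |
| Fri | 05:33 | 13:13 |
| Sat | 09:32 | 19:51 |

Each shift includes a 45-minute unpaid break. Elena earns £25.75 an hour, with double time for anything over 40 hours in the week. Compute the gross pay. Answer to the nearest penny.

Tue: 11:12–23:10 = 11 h 58 min; less 45 min break → 11 h 13 min
Wed: 08:17–19:22 = 11 h 5 min; less 45 min break → 10 h 20 min
Thu: 06:52–18:21 = 11 h 29 min; less 45 min break → 10 h 44 min
Fri: 05:33–13:13 = 7 h 40 min; less 45 min break → 6 h 55 min
Sat: 09:32–19:51 = 10 h 19 min; less 45 min break → 9 h 34 min
Total worked: 48 h 46 min = 2926 min.
Regular 40 h 0 min = 2400 min at £25.75/h; overtime 8 h 46 min = 526 min at £51.50/h.
Pay = (2400 × £25.75 + 526 × £51.50) ÷ 60 = £1481.48.

£1481.48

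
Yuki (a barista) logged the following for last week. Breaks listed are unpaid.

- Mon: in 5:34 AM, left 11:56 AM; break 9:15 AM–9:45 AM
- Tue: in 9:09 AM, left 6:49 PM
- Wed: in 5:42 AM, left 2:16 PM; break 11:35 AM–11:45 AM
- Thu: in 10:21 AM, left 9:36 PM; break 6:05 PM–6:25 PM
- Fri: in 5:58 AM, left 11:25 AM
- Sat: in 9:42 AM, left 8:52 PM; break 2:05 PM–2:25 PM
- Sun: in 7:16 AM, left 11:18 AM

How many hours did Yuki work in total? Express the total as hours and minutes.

Mon: 5:34 AM–11:56 AM = 6 h 22 min; less 30 min break → 5 h 52 min
Tue: 9:09 AM–6:49 PM = 9 h 40 min
Wed: 5:42 AM–2:16 PM = 8 h 34 min; less 10 min break → 8 h 24 min
Thu: 10:21 AM–9:36 PM = 11 h 15 min; less 20 min break → 10 h 55 min
Fri: 5:58 AM–11:25 AM = 5 h 27 min
Sat: 9:42 AM–8:52 PM = 11 h 10 min; less 20 min break → 10 h 50 min
Sun: 7:16 AM–11:18 AM = 4 h 2 min
Total: 5 h 52 min + 9 h 40 min + 8 h 24 min + 10 h 55 min + 5 h 27 min + 10 h 50 min + 4 h 2 min = 55 h 10 min.

55 h 10 min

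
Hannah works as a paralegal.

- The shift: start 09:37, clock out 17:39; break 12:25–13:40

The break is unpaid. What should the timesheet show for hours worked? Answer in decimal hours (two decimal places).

The shift: 09:37–17:39 = 8 h 2 min; less 75 min break → 6 h 47 min

6.78 hours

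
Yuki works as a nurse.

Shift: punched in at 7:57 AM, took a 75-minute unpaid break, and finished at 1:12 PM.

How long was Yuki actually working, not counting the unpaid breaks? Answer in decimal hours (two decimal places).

Shift: 7:57 AM–1:12 PM = 5 h 15 min; less 75 min break → 4 h 0 min

4.00 hours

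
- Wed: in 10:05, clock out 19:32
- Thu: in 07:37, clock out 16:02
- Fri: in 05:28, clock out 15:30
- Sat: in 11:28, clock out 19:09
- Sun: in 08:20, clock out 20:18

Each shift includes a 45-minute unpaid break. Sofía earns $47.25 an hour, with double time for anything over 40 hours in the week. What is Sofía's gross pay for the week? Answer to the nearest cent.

Wed: 10:05–19:32 = 9 h 27 min; less 45 min break → 8 h 42 min
Thu: 07:37–16:02 = 8 h 25 min; less 45 min break → 7 h 40 min
Fri: 05:28–15:30 = 10 h 2 min; less 45 min break → 9 h 17 min
Sat: 11:28–19:09 = 7 h 41 min; less 45 min break → 6 h 56 min
Sun: 08:20–20:18 = 11 h 58 min; less 45 min break → 11 h 13 min
Total worked: 43 h 48 min = 2628 min.
Regular 40 h 0 min = 2400 min at $47.25/h; overtime 3 h 48 min = 228 min at $94.50/h.
Pay = (2400 × $47.25 + 228 × $94.50) ÷ 60 = $2249.10.

$2249.10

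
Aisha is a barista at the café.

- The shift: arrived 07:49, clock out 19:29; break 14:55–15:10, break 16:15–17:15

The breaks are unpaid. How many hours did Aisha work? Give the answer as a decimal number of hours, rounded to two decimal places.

10.42 hours

The shift: 07:49–19:29 = 11 h 40 min; less 75 min break → 10 h 25 min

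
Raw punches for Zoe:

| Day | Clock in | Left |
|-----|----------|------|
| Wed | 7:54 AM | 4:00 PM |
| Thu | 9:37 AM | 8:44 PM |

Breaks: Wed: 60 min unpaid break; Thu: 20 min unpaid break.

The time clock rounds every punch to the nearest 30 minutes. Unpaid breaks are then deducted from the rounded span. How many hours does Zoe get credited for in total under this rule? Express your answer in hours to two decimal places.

17.67 hours

Wed: in 7:54 AM→8:00 AM, out 4:00 PM→4:00 PM; 8 h 0 min − 60 min = 7 h 0 min
Thu: in 9:37 AM→9:30 AM, out 8:44 PM→8:30 PM; 11 h 0 min − 20 min = 10 h 40 min
Total credited: 17 h 40 min.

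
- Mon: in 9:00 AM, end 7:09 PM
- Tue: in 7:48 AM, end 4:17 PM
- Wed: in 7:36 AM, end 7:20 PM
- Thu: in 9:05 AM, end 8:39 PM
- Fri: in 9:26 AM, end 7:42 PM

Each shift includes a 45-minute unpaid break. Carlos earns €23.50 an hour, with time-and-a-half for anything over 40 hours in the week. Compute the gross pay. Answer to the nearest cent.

Mon: 9:00 AM–7:09 PM = 10 h 9 min; less 45 min break → 9 h 24 min
Tue: 7:48 AM–4:17 PM = 8 h 29 min; less 45 min break → 7 h 44 min
Wed: 7:36 AM–7:20 PM = 11 h 44 min; less 45 min break → 10 h 59 min
Thu: 9:05 AM–8:39 PM = 11 h 34 min; less 45 min break → 10 h 49 min
Fri: 9:26 AM–7:42 PM = 10 h 16 min; less 45 min break → 9 h 31 min
Total worked: 48 h 27 min = 2907 min.
Regular 40 h 0 min = 2400 min at €23.50/h; overtime 8 h 27 min = 507 min at €35.25/h.
Pay = (2400 × €23.50 + 507 × €35.25) ÷ 60 = €1237.86.

€1237.86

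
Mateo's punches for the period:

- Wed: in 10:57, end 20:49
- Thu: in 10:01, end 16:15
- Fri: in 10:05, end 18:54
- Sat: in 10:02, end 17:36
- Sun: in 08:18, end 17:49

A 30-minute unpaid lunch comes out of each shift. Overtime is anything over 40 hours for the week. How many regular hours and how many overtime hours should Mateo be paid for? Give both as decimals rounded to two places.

Wed: 10:57–20:49 = 9 h 52 min; less 30 min break → 9 h 22 min
Thu: 10:01–16:15 = 6 h 14 min; less 30 min break → 5 h 44 min
Fri: 10:05–18:54 = 8 h 49 min; less 30 min break → 8 h 19 min
Sat: 10:02–17:36 = 7 h 34 min; less 30 min break → 7 h 4 min
Sun: 08:18–17:49 = 9 h 31 min; less 30 min break → 9 h 1 min
Total worked: 39 h 30 min = 39.50 h.
Threshold 40 h → overtime 0 h 0 min, regular 39 h 30 min.

Regular 39.50 hours, overtime 0.00 hours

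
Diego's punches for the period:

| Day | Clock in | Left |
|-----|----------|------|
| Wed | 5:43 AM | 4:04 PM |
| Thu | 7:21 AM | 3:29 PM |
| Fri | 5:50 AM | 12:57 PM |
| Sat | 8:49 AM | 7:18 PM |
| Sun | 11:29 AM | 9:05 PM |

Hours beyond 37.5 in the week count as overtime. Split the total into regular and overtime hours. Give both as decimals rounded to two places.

Regular 37.50 hours, overtime 8.18 hours

Wed: 5:43 AM–4:04 PM = 10 h 21 min
Thu: 7:21 AM–3:29 PM = 8 h 8 min
Fri: 5:50 AM–12:57 PM = 7 h 7 min
Sat: 8:49 AM–7:18 PM = 10 h 29 min
Sun: 11:29 AM–9:05 PM = 9 h 36 min
Total worked: 45 h 41 min = 45.68 h.
Threshold 37.5 h → overtime 8 h 11 min, regular 37 h 30 min.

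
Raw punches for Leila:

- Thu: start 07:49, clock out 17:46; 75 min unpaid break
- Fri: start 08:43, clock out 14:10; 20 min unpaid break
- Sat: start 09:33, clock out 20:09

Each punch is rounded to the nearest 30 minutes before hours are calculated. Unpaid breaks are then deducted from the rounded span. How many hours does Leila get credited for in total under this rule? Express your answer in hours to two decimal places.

Thu: in 07:49→08:00, out 17:46→18:00; 10 h 0 min − 75 min = 8 h 45 min
Fri: in 08:43→08:30, out 14:10→14:00; 5 h 30 min − 20 min = 5 h 10 min
Sat: in 09:33→09:30, out 20:09→20:00; 10 h 30 min
Total credited: 24 h 25 min.

24.42 hours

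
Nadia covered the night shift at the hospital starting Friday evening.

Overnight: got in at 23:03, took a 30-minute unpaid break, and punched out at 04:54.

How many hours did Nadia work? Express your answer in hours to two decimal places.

5.35 hours

Overnight: 23:03 → midnight = 0 h 57 min; midnight → 04:54 = 4 h 54 min; span 5 h 51 min; less 30 min break → 5 h 21 min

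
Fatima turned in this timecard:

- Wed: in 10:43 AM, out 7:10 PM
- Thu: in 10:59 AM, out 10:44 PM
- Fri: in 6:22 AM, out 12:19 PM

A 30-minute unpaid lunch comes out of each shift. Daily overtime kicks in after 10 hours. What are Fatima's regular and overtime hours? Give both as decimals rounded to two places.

Regular 23.40 hours, overtime 1.25 hours

Wed: 10:43 AM–7:10 PM = 8 h 27 min; less 30 min break → 7 h 57 min
Thu: 10:59 AM–10:44 PM = 11 h 45 min; less 30 min break → 11 h 15 min
Fri: 6:22 AM–12:19 PM = 5 h 57 min; less 30 min break → 5 h 27 min
Wed reg 7 h 57 min / OT 0 h 0 min; Thu reg 10 h 0 min / OT 1 h 15 min; Fri reg 5 h 27 min / OT 0 h 0 min.
Totals: regular 23 h 24 min, overtime 1 h 15 min.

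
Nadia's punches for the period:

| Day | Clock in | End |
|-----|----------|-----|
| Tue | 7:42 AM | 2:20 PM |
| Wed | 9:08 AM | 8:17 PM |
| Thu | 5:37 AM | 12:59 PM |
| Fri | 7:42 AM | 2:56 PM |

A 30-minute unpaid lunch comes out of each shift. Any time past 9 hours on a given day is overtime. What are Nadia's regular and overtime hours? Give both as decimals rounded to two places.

Tue: 7:42 AM–2:20 PM = 6 h 38 min; less 30 min break → 6 h 8 min
Wed: 9:08 AM–8:17 PM = 11 h 9 min; less 30 min break → 10 h 39 min
Thu: 5:37 AM–12:59 PM = 7 h 22 min; less 30 min break → 6 h 52 min
Fri: 7:42 AM–2:56 PM = 7 h 14 min; less 30 min break → 6 h 44 min
Tue reg 6 h 8 min / OT 0 h 0 min; Wed reg 9 h 0 min / OT 1 h 39 min; Thu reg 6 h 52 min / OT 0 h 0 min; Fri reg 6 h 44 min / OT 0 h 0 min.
Totals: regular 28 h 44 min, overtime 1 h 39 min.

Regular 28.73 hours, overtime 1.65 hours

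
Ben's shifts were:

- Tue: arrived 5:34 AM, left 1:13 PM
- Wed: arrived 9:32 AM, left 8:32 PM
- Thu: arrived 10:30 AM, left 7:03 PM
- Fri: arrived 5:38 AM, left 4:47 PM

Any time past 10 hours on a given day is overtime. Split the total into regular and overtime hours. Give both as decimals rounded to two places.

Regular 36.20 hours, overtime 2.15 hours

Tue: 5:34 AM–1:13 PM = 7 h 39 min
Wed: 9:32 AM–8:32 PM = 11 h 0 min
Thu: 10:30 AM–7:03 PM = 8 h 33 min
Fri: 5:38 AM–4:47 PM = 11 h 9 min
Tue reg 7 h 39 min / OT 0 h 0 min; Wed reg 10 h 0 min / OT 1 h 0 min; Thu reg 8 h 33 min / OT 0 h 0 min; Fri reg 10 h 0 min / OT 1 h 9 min.
Totals: regular 36 h 12 min, overtime 2 h 9 min.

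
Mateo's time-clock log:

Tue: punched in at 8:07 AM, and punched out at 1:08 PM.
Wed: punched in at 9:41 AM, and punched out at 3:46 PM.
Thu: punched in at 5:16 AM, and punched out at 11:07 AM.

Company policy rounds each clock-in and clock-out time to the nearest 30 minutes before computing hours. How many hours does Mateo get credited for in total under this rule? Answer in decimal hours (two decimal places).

Tue: in 8:07 AM→8:00 AM, out 1:08 PM→1:00 PM; 5 h 0 min
Wed: in 9:41 AM→9:30 AM, out 3:46 PM→4:00 PM; 6 h 30 min
Thu: in 5:16 AM→5:30 AM, out 11:07 AM→11:00 AM; 5 h 30 min
Total credited: 17 h 0 min.

17.00 hours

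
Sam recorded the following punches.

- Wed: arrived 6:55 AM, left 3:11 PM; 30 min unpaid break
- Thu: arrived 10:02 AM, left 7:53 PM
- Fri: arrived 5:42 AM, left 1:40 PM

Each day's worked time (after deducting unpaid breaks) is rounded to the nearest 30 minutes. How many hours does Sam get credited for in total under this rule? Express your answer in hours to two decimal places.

Wed: 6:55 AM–3:11 PM = 8 h 16 min − 30 min = 7 h 46 min → rounds to 8 h 0 min
Thu: 10:02 AM–7:53 PM = 9 h 51 min → rounds to 10 h 0 min
Fri: 5:42 AM–1:40 PM = 7 h 58 min → rounds to 8 h 0 min
Total credited: 26 h 0 min.

26.00 hours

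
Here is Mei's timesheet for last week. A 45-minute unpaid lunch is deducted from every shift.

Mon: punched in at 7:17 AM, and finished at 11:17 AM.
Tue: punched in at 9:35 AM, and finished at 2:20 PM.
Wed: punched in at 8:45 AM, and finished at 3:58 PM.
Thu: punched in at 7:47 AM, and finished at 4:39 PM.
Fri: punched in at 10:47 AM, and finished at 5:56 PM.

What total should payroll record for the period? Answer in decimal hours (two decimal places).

Mon: 7:17 AM–11:17 AM = 4 h 0 min; less 45 min break → 3 h 15 min
Tue: 9:35 AM–2:20 PM = 4 h 45 min; less 45 min break → 4 h 0 min
Wed: 8:45 AM–3:58 PM = 7 h 13 min; less 45 min break → 6 h 28 min
Thu: 7:47 AM–4:39 PM = 8 h 52 min; less 45 min break → 8 h 7 min
Fri: 10:47 AM–5:56 PM = 7 h 9 min; less 45 min break → 6 h 24 min
Total: 3 h 15 min + 4 h 0 min + 6 h 28 min + 8 h 7 min + 6 h 24 min = 28 h 14 min.

28.23 hours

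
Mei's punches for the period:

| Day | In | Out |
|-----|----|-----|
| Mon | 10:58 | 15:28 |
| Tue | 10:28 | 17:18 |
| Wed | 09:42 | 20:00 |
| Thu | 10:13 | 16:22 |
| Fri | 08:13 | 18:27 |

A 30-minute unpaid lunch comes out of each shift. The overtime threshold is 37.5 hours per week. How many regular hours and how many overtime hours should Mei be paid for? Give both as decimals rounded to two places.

Mon: 10:58–15:28 = 4 h 30 min; less 30 min break → 4 h 0 min
Tue: 10:28–17:18 = 6 h 50 min; less 30 min break → 6 h 20 min
Wed: 09:42–20:00 = 10 h 18 min; less 30 min break → 9 h 48 min
Thu: 10:13–16:22 = 6 h 9 min; less 30 min break → 5 h 39 min
Fri: 08:13–18:27 = 10 h 14 min; less 30 min break → 9 h 44 min
Total worked: 35 h 31 min = 35.52 h.
Threshold 37.5 h → overtime 0 h 0 min, regular 35 h 31 min.

Regular 35.52 hours, overtime 0.00 hours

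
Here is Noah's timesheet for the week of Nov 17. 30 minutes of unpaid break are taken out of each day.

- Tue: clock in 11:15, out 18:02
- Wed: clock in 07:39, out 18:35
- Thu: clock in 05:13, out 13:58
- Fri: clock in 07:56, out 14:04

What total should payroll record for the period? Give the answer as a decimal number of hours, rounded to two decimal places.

Tue: 11:15–18:02 = 6 h 47 min; less 30 min break → 6 h 17 min
Wed: 07:39–18:35 = 10 h 56 min; less 30 min break → 10 h 26 min
Thu: 05:13–13:58 = 8 h 45 min; less 30 min break → 8 h 15 min
Fri: 07:56–14:04 = 6 h 8 min; less 30 min break → 5 h 38 min
Total: 6 h 17 min + 10 h 26 min + 8 h 15 min + 5 h 38 min = 30 h 36 min.

30.60 hours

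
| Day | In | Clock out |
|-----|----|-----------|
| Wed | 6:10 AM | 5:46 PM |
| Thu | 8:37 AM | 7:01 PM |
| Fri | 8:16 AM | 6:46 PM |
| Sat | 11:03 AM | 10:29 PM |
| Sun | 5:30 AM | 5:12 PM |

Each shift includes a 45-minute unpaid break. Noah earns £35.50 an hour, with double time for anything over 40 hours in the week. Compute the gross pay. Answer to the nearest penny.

£2263.72

Wed: 6:10 AM–5:46 PM = 11 h 36 min; less 45 min break → 10 h 51 min
Thu: 8:37 AM–7:01 PM = 10 h 24 min; less 45 min break → 9 h 39 min
Fri: 8:16 AM–6:46 PM = 10 h 30 min; less 45 min break → 9 h 45 min
Sat: 11:03 AM–10:29 PM = 11 h 26 min; less 45 min break → 10 h 41 min
Sun: 5:30 AM–5:12 PM = 11 h 42 min; less 45 min break → 10 h 57 min
Total worked: 51 h 53 min = 3113 min.
Regular 40 h 0 min = 2400 min at £35.50/h; overtime 11 h 53 min = 713 min at £71.00/h.
Pay = (2400 × £35.50 + 713 × £71.00) ÷ 60 = £2263.72.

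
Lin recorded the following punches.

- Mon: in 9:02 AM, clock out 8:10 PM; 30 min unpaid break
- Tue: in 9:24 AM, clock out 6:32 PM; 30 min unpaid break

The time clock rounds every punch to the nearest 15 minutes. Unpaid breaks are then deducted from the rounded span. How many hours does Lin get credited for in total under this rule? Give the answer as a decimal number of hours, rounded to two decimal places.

19.25 hours

Mon: in 9:02 AM→9:00 AM, out 8:10 PM→8:15 PM; 11 h 15 min − 30 min = 10 h 45 min
Tue: in 9:24 AM→9:30 AM, out 6:32 PM→6:30 PM; 9 h 0 min − 30 min = 8 h 30 min
Total credited: 19 h 15 min.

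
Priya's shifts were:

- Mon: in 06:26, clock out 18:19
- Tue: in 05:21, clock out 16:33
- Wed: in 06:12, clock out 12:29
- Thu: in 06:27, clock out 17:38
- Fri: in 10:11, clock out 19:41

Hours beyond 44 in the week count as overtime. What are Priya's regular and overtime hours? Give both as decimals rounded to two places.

Regular 44.00 hours, overtime 6.05 hours

Mon: 06:26–18:19 = 11 h 53 min
Tue: 05:21–16:33 = 11 h 12 min
Wed: 06:12–12:29 = 6 h 17 min
Thu: 06:27–17:38 = 11 h 11 min
Fri: 10:11–19:41 = 9 h 30 min
Total worked: 50 h 3 min = 50.05 h.
Threshold 44 h → overtime 6 h 3 min, regular 44 h 0 min.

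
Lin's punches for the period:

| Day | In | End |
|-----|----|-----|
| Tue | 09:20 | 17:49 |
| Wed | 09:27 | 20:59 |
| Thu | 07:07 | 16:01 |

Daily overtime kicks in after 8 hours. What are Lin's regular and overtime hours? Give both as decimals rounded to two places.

Regular 24.00 hours, overtime 4.92 hours

Tue: 09:20–17:49 = 8 h 29 min
Wed: 09:27–20:59 = 11 h 32 min
Thu: 07:07–16:01 = 8 h 54 min
Tue reg 8 h 0 min / OT 0 h 29 min; Wed reg 8 h 0 min / OT 3 h 32 min; Thu reg 8 h 0 min / OT 0 h 54 min.
Totals: regular 24 h 0 min, overtime 4 h 55 min.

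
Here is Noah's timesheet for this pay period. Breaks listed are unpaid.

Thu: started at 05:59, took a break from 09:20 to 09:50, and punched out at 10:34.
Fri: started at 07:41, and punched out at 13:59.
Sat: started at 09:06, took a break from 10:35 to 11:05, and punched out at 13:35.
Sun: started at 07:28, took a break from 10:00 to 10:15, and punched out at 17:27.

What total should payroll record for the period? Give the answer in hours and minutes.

Thu: 05:59–10:34 = 4 h 35 min; less 30 min break → 4 h 5 min
Fri: 07:41–13:59 = 6 h 18 min
Sat: 09:06–13:35 = 4 h 29 min; less 30 min break → 3 h 59 min
Sun: 07:28–17:27 = 9 h 59 min; less 15 min break → 9 h 44 min
Total: 4 h 5 min + 6 h 18 min + 3 h 59 min + 9 h 44 min = 24 h 6 min.

24 h 6 min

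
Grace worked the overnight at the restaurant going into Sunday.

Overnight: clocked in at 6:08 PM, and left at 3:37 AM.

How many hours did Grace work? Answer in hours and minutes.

Overnight: 6:08 PM → midnight = 5 h 52 min; midnight → 3:37 AM = 3 h 37 min; span 9 h 29 min

9 h 29 min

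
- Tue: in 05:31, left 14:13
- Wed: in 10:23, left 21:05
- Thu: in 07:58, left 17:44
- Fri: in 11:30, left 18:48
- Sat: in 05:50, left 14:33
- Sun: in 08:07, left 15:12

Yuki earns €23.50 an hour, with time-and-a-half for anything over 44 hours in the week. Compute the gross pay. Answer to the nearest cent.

€1325.40

Tue: 05:31–14:13 = 8 h 42 min
Wed: 10:23–21:05 = 10 h 42 min
Thu: 07:58–17:44 = 9 h 46 min
Fri: 11:30–18:48 = 7 h 18 min
Sat: 05:50–14:33 = 8 h 43 min
Sun: 08:07–15:12 = 7 h 5 min
Total worked: 52 h 16 min = 3136 min.
Regular 44 h 0 min = 2640 min at €23.50/h; overtime 8 h 16 min = 496 min at €35.25/h.
Pay = (2640 × €23.50 + 496 × €35.25) ÷ 60 = €1325.40.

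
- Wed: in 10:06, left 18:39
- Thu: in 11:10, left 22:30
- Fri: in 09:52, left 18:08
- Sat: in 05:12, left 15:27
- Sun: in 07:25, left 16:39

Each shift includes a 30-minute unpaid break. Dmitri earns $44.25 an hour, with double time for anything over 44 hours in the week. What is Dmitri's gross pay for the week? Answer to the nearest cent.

$2047.30

Wed: 10:06–18:39 = 8 h 33 min; less 30 min break → 8 h 3 min
Thu: 11:10–22:30 = 11 h 20 min; less 30 min break → 10 h 50 min
Fri: 09:52–18:08 = 8 h 16 min; less 30 min break → 7 h 46 min
Sat: 05:12–15:27 = 10 h 15 min; less 30 min break → 9 h 45 min
Sun: 07:25–16:39 = 9 h 14 min; less 30 min break → 8 h 44 min
Total worked: 45 h 8 min = 2708 min.
Regular 44 h 0 min = 2640 min at $44.25/h; overtime 1 h 8 min = 68 min at $88.50/h.
Pay = (2640 × $44.25 + 68 × $88.50) ÷ 60 = $2047.30.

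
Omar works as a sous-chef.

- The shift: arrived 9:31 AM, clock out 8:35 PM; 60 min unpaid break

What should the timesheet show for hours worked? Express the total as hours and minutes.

10 h 4 min

The shift: 9:31 AM–8:35 PM = 11 h 4 min; less 60 min break → 10 h 4 min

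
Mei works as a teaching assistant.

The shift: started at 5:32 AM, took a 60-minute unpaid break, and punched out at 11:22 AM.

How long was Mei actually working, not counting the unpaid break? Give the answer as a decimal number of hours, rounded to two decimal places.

The shift: 5:32 AM–11:22 AM = 5 h 50 min; less 60 min break → 4 h 50 min

4.83 hours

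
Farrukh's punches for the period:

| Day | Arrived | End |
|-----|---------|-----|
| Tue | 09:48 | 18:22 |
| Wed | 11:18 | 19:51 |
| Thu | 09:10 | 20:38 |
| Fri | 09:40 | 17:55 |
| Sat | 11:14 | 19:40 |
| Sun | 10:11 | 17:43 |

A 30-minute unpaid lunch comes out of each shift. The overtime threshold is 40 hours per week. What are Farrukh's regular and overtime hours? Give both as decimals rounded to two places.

Regular 40.00 hours, overtime 9.80 hours

Tue: 09:48–18:22 = 8 h 34 min; less 30 min break → 8 h 4 min
Wed: 11:18–19:51 = 8 h 33 min; less 30 min break → 8 h 3 min
Thu: 09:10–20:38 = 11 h 28 min; less 30 min break → 10 h 58 min
Fri: 09:40–17:55 = 8 h 15 min; less 30 min break → 7 h 45 min
Sat: 11:14–19:40 = 8 h 26 min; less 30 min break → 7 h 56 min
Sun: 10:11–17:43 = 7 h 32 min; less 30 min break → 7 h 2 min
Total worked: 49 h 48 min = 49.80 h.
Threshold 40 h → overtime 9 h 48 min, regular 40 h 0 min.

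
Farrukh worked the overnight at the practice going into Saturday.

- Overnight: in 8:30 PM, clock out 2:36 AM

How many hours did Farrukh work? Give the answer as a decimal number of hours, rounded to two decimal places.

6.10 hours

Overnight: 8:30 PM → midnight = 3 h 30 min; midnight → 2:36 AM = 2 h 36 min; span 6 h 6 min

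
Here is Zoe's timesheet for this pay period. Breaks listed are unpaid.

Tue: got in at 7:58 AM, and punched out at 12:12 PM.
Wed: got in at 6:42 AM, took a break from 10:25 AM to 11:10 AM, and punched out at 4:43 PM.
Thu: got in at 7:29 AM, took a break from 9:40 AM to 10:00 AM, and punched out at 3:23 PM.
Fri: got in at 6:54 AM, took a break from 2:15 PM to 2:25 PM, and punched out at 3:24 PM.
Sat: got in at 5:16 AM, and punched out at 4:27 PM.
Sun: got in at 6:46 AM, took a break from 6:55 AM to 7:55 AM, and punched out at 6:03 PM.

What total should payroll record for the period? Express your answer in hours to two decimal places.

Tue: 7:58 AM–12:12 PM = 4 h 14 min
Wed: 6:42 AM–4:43 PM = 10 h 1 min; less 45 min break → 9 h 16 min
Thu: 7:29 AM–3:23 PM = 7 h 54 min; less 20 min break → 7 h 34 min
Fri: 6:54 AM–3:24 PM = 8 h 30 min; less 10 min break → 8 h 20 min
Sat: 5:16 AM–4:27 PM = 11 h 11 min
Sun: 6:46 AM–6:03 PM = 11 h 17 min; less 60 min break → 10 h 17 min
Total: 4 h 14 min + 9 h 16 min + 7 h 34 min + 8 h 20 min + 11 h 11 min + 10 h 17 min = 50 h 52 min.

50.87 hours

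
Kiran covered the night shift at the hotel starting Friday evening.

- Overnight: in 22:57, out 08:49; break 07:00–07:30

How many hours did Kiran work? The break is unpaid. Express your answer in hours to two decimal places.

Overnight: 22:57 → midnight = 1 h 3 min; midnight → 08:49 = 8 h 49 min; span 9 h 52 min; less 30 min break → 9 h 22 min

9.37 hours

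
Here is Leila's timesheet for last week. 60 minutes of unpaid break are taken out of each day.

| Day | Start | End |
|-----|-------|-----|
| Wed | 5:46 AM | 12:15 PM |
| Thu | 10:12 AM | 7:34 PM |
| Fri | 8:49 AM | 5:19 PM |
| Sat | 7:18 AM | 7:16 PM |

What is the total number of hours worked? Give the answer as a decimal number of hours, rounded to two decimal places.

Wed: 5:46 AM–12:15 PM = 6 h 29 min; less 60 min break → 5 h 29 min
Thu: 10:12 AM–7:34 PM = 9 h 22 min; less 60 min break → 8 h 22 min
Fri: 8:49 AM–5:19 PM = 8 h 30 min; less 60 min break → 7 h 30 min
Sat: 7:18 AM–7:16 PM = 11 h 58 min; less 60 min break → 10 h 58 min
Total: 5 h 29 min + 8 h 22 min + 7 h 30 min + 10 h 58 min = 32 h 19 min.

32.32 hours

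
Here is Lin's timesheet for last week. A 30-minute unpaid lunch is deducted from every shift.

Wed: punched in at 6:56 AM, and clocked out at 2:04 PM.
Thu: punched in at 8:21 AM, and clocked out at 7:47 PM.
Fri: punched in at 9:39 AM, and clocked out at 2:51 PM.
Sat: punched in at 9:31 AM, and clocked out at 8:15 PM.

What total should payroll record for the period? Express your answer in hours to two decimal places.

Wed: 6:56 AM–2:04 PM = 7 h 8 min; less 30 min break → 6 h 38 min
Thu: 8:21 AM–7:47 PM = 11 h 26 min; less 30 min break → 10 h 56 min
Fri: 9:39 AM–2:51 PM = 5 h 12 min; less 30 min break → 4 h 42 min
Sat: 9:31 AM–8:15 PM = 10 h 44 min; less 30 min break → 10 h 14 min
Total: 6 h 38 min + 10 h 56 min + 4 h 42 min + 10 h 14 min = 32 h 30 min.

32.50 hours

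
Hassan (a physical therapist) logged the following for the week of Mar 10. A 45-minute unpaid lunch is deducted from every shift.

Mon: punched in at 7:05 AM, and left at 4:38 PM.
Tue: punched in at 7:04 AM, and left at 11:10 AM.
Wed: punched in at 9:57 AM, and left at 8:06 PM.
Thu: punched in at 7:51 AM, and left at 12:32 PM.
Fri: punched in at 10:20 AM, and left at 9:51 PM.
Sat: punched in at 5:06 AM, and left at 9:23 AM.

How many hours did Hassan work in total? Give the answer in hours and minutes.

Mon: 7:05 AM–4:38 PM = 9 h 33 min; less 45 min break → 8 h 48 min
Tue: 7:04 AM–11:10 AM = 4 h 6 min; less 45 min break → 3 h 21 min
Wed: 9:57 AM–8:06 PM = 10 h 9 min; less 45 min break → 9 h 24 min
Thu: 7:51 AM–12:32 PM = 4 h 41 min; less 45 min break → 3 h 56 min
Fri: 10:20 AM–9:51 PM = 11 h 31 min; less 45 min break → 10 h 46 min
Sat: 5:06 AM–9:23 AM = 4 h 17 min; less 45 min break → 3 h 32 min
Total: 8 h 48 min + 3 h 21 min + 9 h 24 min + 3 h 56 min + 10 h 46 min + 3 h 32 min = 39 h 47 min.

39 h 47 min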